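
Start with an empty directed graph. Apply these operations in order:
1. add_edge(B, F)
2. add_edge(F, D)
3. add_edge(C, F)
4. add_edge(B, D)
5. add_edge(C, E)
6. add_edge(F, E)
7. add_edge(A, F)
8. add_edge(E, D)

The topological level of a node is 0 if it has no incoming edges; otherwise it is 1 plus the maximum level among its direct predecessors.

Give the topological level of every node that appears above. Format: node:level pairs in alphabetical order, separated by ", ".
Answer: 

Op 1: add_edge(B, F). Edges now: 1
Op 2: add_edge(F, D). Edges now: 2
Op 3: add_edge(C, F). Edges now: 3
Op 4: add_edge(B, D). Edges now: 4
Op 5: add_edge(C, E). Edges now: 5
Op 6: add_edge(F, E). Edges now: 6
Op 7: add_edge(A, F). Edges now: 7
Op 8: add_edge(E, D). Edges now: 8
Compute levels (Kahn BFS):
  sources (in-degree 0): A, B, C
  process A: level=0
    A->F: in-degree(F)=2, level(F)>=1
  process B: level=0
    B->D: in-degree(D)=2, level(D)>=1
    B->F: in-degree(F)=1, level(F)>=1
  process C: level=0
    C->E: in-degree(E)=1, level(E)>=1
    C->F: in-degree(F)=0, level(F)=1, enqueue
  process F: level=1
    F->D: in-degree(D)=1, level(D)>=2
    F->E: in-degree(E)=0, level(E)=2, enqueue
  process E: level=2
    E->D: in-degree(D)=0, level(D)=3, enqueue
  process D: level=3
All levels: A:0, B:0, C:0, D:3, E:2, F:1

Answer: A:0, B:0, C:0, D:3, E:2, F:1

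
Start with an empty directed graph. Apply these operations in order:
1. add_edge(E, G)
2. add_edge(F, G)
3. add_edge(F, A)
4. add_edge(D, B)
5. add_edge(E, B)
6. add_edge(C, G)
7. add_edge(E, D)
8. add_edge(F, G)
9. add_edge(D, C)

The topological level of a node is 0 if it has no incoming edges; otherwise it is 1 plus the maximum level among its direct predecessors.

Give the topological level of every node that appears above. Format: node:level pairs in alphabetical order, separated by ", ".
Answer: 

Answer: A:1, B:2, C:2, D:1, E:0, F:0, G:3

Derivation:
Op 1: add_edge(E, G). Edges now: 1
Op 2: add_edge(F, G). Edges now: 2
Op 3: add_edge(F, A). Edges now: 3
Op 4: add_edge(D, B). Edges now: 4
Op 5: add_edge(E, B). Edges now: 5
Op 6: add_edge(C, G). Edges now: 6
Op 7: add_edge(E, D). Edges now: 7
Op 8: add_edge(F, G) (duplicate, no change). Edges now: 7
Op 9: add_edge(D, C). Edges now: 8
Compute levels (Kahn BFS):
  sources (in-degree 0): E, F
  process E: level=0
    E->B: in-degree(B)=1, level(B)>=1
    E->D: in-degree(D)=0, level(D)=1, enqueue
    E->G: in-degree(G)=2, level(G)>=1
  process F: level=0
    F->A: in-degree(A)=0, level(A)=1, enqueue
    F->G: in-degree(G)=1, level(G)>=1
  process D: level=1
    D->B: in-degree(B)=0, level(B)=2, enqueue
    D->C: in-degree(C)=0, level(C)=2, enqueue
  process A: level=1
  process B: level=2
  process C: level=2
    C->G: in-degree(G)=0, level(G)=3, enqueue
  process G: level=3
All levels: A:1, B:2, C:2, D:1, E:0, F:0, G:3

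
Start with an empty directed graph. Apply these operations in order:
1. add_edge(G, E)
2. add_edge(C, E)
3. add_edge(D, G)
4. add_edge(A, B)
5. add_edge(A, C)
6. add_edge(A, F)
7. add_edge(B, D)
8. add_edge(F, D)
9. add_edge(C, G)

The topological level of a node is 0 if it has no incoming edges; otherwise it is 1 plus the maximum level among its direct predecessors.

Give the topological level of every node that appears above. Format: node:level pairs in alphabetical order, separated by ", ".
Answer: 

Answer: A:0, B:1, C:1, D:2, E:4, F:1, G:3

Derivation:
Op 1: add_edge(G, E). Edges now: 1
Op 2: add_edge(C, E). Edges now: 2
Op 3: add_edge(D, G). Edges now: 3
Op 4: add_edge(A, B). Edges now: 4
Op 5: add_edge(A, C). Edges now: 5
Op 6: add_edge(A, F). Edges now: 6
Op 7: add_edge(B, D). Edges now: 7
Op 8: add_edge(F, D). Edges now: 8
Op 9: add_edge(C, G). Edges now: 9
Compute levels (Kahn BFS):
  sources (in-degree 0): A
  process A: level=0
    A->B: in-degree(B)=0, level(B)=1, enqueue
    A->C: in-degree(C)=0, level(C)=1, enqueue
    A->F: in-degree(F)=0, level(F)=1, enqueue
  process B: level=1
    B->D: in-degree(D)=1, level(D)>=2
  process C: level=1
    C->E: in-degree(E)=1, level(E)>=2
    C->G: in-degree(G)=1, level(G)>=2
  process F: level=1
    F->D: in-degree(D)=0, level(D)=2, enqueue
  process D: level=2
    D->G: in-degree(G)=0, level(G)=3, enqueue
  process G: level=3
    G->E: in-degree(E)=0, level(E)=4, enqueue
  process E: level=4
All levels: A:0, B:1, C:1, D:2, E:4, F:1, G:3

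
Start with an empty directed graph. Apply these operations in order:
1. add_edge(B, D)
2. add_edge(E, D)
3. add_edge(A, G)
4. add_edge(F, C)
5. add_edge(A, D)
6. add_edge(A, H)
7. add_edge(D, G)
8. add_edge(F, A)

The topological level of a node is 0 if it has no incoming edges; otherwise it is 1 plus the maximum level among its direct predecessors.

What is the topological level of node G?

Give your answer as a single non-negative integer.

Op 1: add_edge(B, D). Edges now: 1
Op 2: add_edge(E, D). Edges now: 2
Op 3: add_edge(A, G). Edges now: 3
Op 4: add_edge(F, C). Edges now: 4
Op 5: add_edge(A, D). Edges now: 5
Op 6: add_edge(A, H). Edges now: 6
Op 7: add_edge(D, G). Edges now: 7
Op 8: add_edge(F, A). Edges now: 8
Compute levels (Kahn BFS):
  sources (in-degree 0): B, E, F
  process B: level=0
    B->D: in-degree(D)=2, level(D)>=1
  process E: level=0
    E->D: in-degree(D)=1, level(D)>=1
  process F: level=0
    F->A: in-degree(A)=0, level(A)=1, enqueue
    F->C: in-degree(C)=0, level(C)=1, enqueue
  process A: level=1
    A->D: in-degree(D)=0, level(D)=2, enqueue
    A->G: in-degree(G)=1, level(G)>=2
    A->H: in-degree(H)=0, level(H)=2, enqueue
  process C: level=1
  process D: level=2
    D->G: in-degree(G)=0, level(G)=3, enqueue
  process H: level=2
  process G: level=3
All levels: A:1, B:0, C:1, D:2, E:0, F:0, G:3, H:2
level(G) = 3

Answer: 3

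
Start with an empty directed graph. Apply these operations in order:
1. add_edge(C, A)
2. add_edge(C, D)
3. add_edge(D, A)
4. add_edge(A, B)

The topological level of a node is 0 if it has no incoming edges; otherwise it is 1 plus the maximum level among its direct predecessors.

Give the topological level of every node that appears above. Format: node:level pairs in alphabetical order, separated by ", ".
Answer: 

Answer: A:2, B:3, C:0, D:1

Derivation:
Op 1: add_edge(C, A). Edges now: 1
Op 2: add_edge(C, D). Edges now: 2
Op 3: add_edge(D, A). Edges now: 3
Op 4: add_edge(A, B). Edges now: 4
Compute levels (Kahn BFS):
  sources (in-degree 0): C
  process C: level=0
    C->A: in-degree(A)=1, level(A)>=1
    C->D: in-degree(D)=0, level(D)=1, enqueue
  process D: level=1
    D->A: in-degree(A)=0, level(A)=2, enqueue
  process A: level=2
    A->B: in-degree(B)=0, level(B)=3, enqueue
  process B: level=3
All levels: A:2, B:3, C:0, D:1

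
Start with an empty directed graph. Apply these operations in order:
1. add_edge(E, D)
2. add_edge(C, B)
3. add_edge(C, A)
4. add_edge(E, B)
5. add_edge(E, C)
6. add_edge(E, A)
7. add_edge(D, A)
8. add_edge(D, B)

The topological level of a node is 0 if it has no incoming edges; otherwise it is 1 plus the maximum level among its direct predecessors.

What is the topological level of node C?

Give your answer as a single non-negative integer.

Op 1: add_edge(E, D). Edges now: 1
Op 2: add_edge(C, B). Edges now: 2
Op 3: add_edge(C, A). Edges now: 3
Op 4: add_edge(E, B). Edges now: 4
Op 5: add_edge(E, C). Edges now: 5
Op 6: add_edge(E, A). Edges now: 6
Op 7: add_edge(D, A). Edges now: 7
Op 8: add_edge(D, B). Edges now: 8
Compute levels (Kahn BFS):
  sources (in-degree 0): E
  process E: level=0
    E->A: in-degree(A)=2, level(A)>=1
    E->B: in-degree(B)=2, level(B)>=1
    E->C: in-degree(C)=0, level(C)=1, enqueue
    E->D: in-degree(D)=0, level(D)=1, enqueue
  process C: level=1
    C->A: in-degree(A)=1, level(A)>=2
    C->B: in-degree(B)=1, level(B)>=2
  process D: level=1
    D->A: in-degree(A)=0, level(A)=2, enqueue
    D->B: in-degree(B)=0, level(B)=2, enqueue
  process A: level=2
  process B: level=2
All levels: A:2, B:2, C:1, D:1, E:0
level(C) = 1

Answer: 1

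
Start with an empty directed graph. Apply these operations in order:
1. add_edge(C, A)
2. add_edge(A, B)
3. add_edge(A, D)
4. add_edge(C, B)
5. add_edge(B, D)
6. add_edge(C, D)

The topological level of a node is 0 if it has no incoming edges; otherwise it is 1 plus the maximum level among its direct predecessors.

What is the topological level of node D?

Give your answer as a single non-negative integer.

Op 1: add_edge(C, A). Edges now: 1
Op 2: add_edge(A, B). Edges now: 2
Op 3: add_edge(A, D). Edges now: 3
Op 4: add_edge(C, B). Edges now: 4
Op 5: add_edge(B, D). Edges now: 5
Op 6: add_edge(C, D). Edges now: 6
Compute levels (Kahn BFS):
  sources (in-degree 0): C
  process C: level=0
    C->A: in-degree(A)=0, level(A)=1, enqueue
    C->B: in-degree(B)=1, level(B)>=1
    C->D: in-degree(D)=2, level(D)>=1
  process A: level=1
    A->B: in-degree(B)=0, level(B)=2, enqueue
    A->D: in-degree(D)=1, level(D)>=2
  process B: level=2
    B->D: in-degree(D)=0, level(D)=3, enqueue
  process D: level=3
All levels: A:1, B:2, C:0, D:3
level(D) = 3

Answer: 3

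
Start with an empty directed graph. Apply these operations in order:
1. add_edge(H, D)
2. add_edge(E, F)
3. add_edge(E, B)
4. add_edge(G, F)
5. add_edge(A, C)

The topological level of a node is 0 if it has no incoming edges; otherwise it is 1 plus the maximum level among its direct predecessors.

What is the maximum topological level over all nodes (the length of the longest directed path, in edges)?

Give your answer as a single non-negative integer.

Op 1: add_edge(H, D). Edges now: 1
Op 2: add_edge(E, F). Edges now: 2
Op 3: add_edge(E, B). Edges now: 3
Op 4: add_edge(G, F). Edges now: 4
Op 5: add_edge(A, C). Edges now: 5
Compute levels (Kahn BFS):
  sources (in-degree 0): A, E, G, H
  process A: level=0
    A->C: in-degree(C)=0, level(C)=1, enqueue
  process E: level=0
    E->B: in-degree(B)=0, level(B)=1, enqueue
    E->F: in-degree(F)=1, level(F)>=1
  process G: level=0
    G->F: in-degree(F)=0, level(F)=1, enqueue
  process H: level=0
    H->D: in-degree(D)=0, level(D)=1, enqueue
  process C: level=1
  process B: level=1
  process F: level=1
  process D: level=1
All levels: A:0, B:1, C:1, D:1, E:0, F:1, G:0, H:0
max level = 1

Answer: 1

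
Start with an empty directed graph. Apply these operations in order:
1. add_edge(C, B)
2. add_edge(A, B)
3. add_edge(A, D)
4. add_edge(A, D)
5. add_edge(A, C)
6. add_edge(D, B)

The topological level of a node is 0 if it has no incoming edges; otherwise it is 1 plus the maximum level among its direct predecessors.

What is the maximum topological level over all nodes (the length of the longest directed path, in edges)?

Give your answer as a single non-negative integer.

Op 1: add_edge(C, B). Edges now: 1
Op 2: add_edge(A, B). Edges now: 2
Op 3: add_edge(A, D). Edges now: 3
Op 4: add_edge(A, D) (duplicate, no change). Edges now: 3
Op 5: add_edge(A, C). Edges now: 4
Op 6: add_edge(D, B). Edges now: 5
Compute levels (Kahn BFS):
  sources (in-degree 0): A
  process A: level=0
    A->B: in-degree(B)=2, level(B)>=1
    A->C: in-degree(C)=0, level(C)=1, enqueue
    A->D: in-degree(D)=0, level(D)=1, enqueue
  process C: level=1
    C->B: in-degree(B)=1, level(B)>=2
  process D: level=1
    D->B: in-degree(B)=0, level(B)=2, enqueue
  process B: level=2
All levels: A:0, B:2, C:1, D:1
max level = 2

Answer: 2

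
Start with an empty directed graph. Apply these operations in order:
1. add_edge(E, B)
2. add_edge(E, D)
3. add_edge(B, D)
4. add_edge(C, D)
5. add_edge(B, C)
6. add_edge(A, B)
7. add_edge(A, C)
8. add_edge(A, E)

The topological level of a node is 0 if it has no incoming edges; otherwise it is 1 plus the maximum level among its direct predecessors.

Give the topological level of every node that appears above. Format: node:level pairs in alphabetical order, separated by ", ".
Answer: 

Op 1: add_edge(E, B). Edges now: 1
Op 2: add_edge(E, D). Edges now: 2
Op 3: add_edge(B, D). Edges now: 3
Op 4: add_edge(C, D). Edges now: 4
Op 5: add_edge(B, C). Edges now: 5
Op 6: add_edge(A, B). Edges now: 6
Op 7: add_edge(A, C). Edges now: 7
Op 8: add_edge(A, E). Edges now: 8
Compute levels (Kahn BFS):
  sources (in-degree 0): A
  process A: level=0
    A->B: in-degree(B)=1, level(B)>=1
    A->C: in-degree(C)=1, level(C)>=1
    A->E: in-degree(E)=0, level(E)=1, enqueue
  process E: level=1
    E->B: in-degree(B)=0, level(B)=2, enqueue
    E->D: in-degree(D)=2, level(D)>=2
  process B: level=2
    B->C: in-degree(C)=0, level(C)=3, enqueue
    B->D: in-degree(D)=1, level(D)>=3
  process C: level=3
    C->D: in-degree(D)=0, level(D)=4, enqueue
  process D: level=4
All levels: A:0, B:2, C:3, D:4, E:1

Answer: A:0, B:2, C:3, D:4, E:1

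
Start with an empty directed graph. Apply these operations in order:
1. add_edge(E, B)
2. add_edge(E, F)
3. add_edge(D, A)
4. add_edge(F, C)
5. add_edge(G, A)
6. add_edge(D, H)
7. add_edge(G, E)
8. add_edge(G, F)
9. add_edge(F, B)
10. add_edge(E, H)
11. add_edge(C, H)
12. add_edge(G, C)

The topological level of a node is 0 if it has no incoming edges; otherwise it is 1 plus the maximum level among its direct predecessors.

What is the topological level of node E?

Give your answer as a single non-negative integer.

Answer: 1

Derivation:
Op 1: add_edge(E, B). Edges now: 1
Op 2: add_edge(E, F). Edges now: 2
Op 3: add_edge(D, A). Edges now: 3
Op 4: add_edge(F, C). Edges now: 4
Op 5: add_edge(G, A). Edges now: 5
Op 6: add_edge(D, H). Edges now: 6
Op 7: add_edge(G, E). Edges now: 7
Op 8: add_edge(G, F). Edges now: 8
Op 9: add_edge(F, B). Edges now: 9
Op 10: add_edge(E, H). Edges now: 10
Op 11: add_edge(C, H). Edges now: 11
Op 12: add_edge(G, C). Edges now: 12
Compute levels (Kahn BFS):
  sources (in-degree 0): D, G
  process D: level=0
    D->A: in-degree(A)=1, level(A)>=1
    D->H: in-degree(H)=2, level(H)>=1
  process G: level=0
    G->A: in-degree(A)=0, level(A)=1, enqueue
    G->C: in-degree(C)=1, level(C)>=1
    G->E: in-degree(E)=0, level(E)=1, enqueue
    G->F: in-degree(F)=1, level(F)>=1
  process A: level=1
  process E: level=1
    E->B: in-degree(B)=1, level(B)>=2
    E->F: in-degree(F)=0, level(F)=2, enqueue
    E->H: in-degree(H)=1, level(H)>=2
  process F: level=2
    F->B: in-degree(B)=0, level(B)=3, enqueue
    F->C: in-degree(C)=0, level(C)=3, enqueue
  process B: level=3
  process C: level=3
    C->H: in-degree(H)=0, level(H)=4, enqueue
  process H: level=4
All levels: A:1, B:3, C:3, D:0, E:1, F:2, G:0, H:4
level(E) = 1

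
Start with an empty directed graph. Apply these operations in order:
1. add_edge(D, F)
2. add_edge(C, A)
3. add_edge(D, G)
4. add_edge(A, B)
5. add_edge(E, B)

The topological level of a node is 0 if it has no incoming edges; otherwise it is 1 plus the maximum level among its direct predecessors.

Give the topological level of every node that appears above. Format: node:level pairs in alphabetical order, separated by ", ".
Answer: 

Answer: A:1, B:2, C:0, D:0, E:0, F:1, G:1

Derivation:
Op 1: add_edge(D, F). Edges now: 1
Op 2: add_edge(C, A). Edges now: 2
Op 3: add_edge(D, G). Edges now: 3
Op 4: add_edge(A, B). Edges now: 4
Op 5: add_edge(E, B). Edges now: 5
Compute levels (Kahn BFS):
  sources (in-degree 0): C, D, E
  process C: level=0
    C->A: in-degree(A)=0, level(A)=1, enqueue
  process D: level=0
    D->F: in-degree(F)=0, level(F)=1, enqueue
    D->G: in-degree(G)=0, level(G)=1, enqueue
  process E: level=0
    E->B: in-degree(B)=1, level(B)>=1
  process A: level=1
    A->B: in-degree(B)=0, level(B)=2, enqueue
  process F: level=1
  process G: level=1
  process B: level=2
All levels: A:1, B:2, C:0, D:0, E:0, F:1, G:1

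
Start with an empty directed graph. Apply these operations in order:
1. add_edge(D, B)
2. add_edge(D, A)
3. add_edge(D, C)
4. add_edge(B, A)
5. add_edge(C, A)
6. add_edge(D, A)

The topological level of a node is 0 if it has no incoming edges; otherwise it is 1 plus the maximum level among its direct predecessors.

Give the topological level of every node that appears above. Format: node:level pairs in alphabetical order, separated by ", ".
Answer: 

Op 1: add_edge(D, B). Edges now: 1
Op 2: add_edge(D, A). Edges now: 2
Op 3: add_edge(D, C). Edges now: 3
Op 4: add_edge(B, A). Edges now: 4
Op 5: add_edge(C, A). Edges now: 5
Op 6: add_edge(D, A) (duplicate, no change). Edges now: 5
Compute levels (Kahn BFS):
  sources (in-degree 0): D
  process D: level=0
    D->A: in-degree(A)=2, level(A)>=1
    D->B: in-degree(B)=0, level(B)=1, enqueue
    D->C: in-degree(C)=0, level(C)=1, enqueue
  process B: level=1
    B->A: in-degree(A)=1, level(A)>=2
  process C: level=1
    C->A: in-degree(A)=0, level(A)=2, enqueue
  process A: level=2
All levels: A:2, B:1, C:1, D:0

Answer: A:2, B:1, C:1, D:0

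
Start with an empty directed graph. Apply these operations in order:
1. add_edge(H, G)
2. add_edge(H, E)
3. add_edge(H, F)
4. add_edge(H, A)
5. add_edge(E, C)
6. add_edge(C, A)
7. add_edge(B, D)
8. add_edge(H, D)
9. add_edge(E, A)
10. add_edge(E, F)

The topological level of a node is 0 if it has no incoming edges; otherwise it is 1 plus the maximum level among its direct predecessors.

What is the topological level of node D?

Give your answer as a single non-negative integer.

Op 1: add_edge(H, G). Edges now: 1
Op 2: add_edge(H, E). Edges now: 2
Op 3: add_edge(H, F). Edges now: 3
Op 4: add_edge(H, A). Edges now: 4
Op 5: add_edge(E, C). Edges now: 5
Op 6: add_edge(C, A). Edges now: 6
Op 7: add_edge(B, D). Edges now: 7
Op 8: add_edge(H, D). Edges now: 8
Op 9: add_edge(E, A). Edges now: 9
Op 10: add_edge(E, F). Edges now: 10
Compute levels (Kahn BFS):
  sources (in-degree 0): B, H
  process B: level=0
    B->D: in-degree(D)=1, level(D)>=1
  process H: level=0
    H->A: in-degree(A)=2, level(A)>=1
    H->D: in-degree(D)=0, level(D)=1, enqueue
    H->E: in-degree(E)=0, level(E)=1, enqueue
    H->F: in-degree(F)=1, level(F)>=1
    H->G: in-degree(G)=0, level(G)=1, enqueue
  process D: level=1
  process E: level=1
    E->A: in-degree(A)=1, level(A)>=2
    E->C: in-degree(C)=0, level(C)=2, enqueue
    E->F: in-degree(F)=0, level(F)=2, enqueue
  process G: level=1
  process C: level=2
    C->A: in-degree(A)=0, level(A)=3, enqueue
  process F: level=2
  process A: level=3
All levels: A:3, B:0, C:2, D:1, E:1, F:2, G:1, H:0
level(D) = 1

Answer: 1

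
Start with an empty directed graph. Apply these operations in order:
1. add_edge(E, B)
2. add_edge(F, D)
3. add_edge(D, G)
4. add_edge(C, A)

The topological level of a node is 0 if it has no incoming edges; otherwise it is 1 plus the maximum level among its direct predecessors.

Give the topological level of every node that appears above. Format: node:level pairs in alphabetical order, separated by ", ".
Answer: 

Answer: A:1, B:1, C:0, D:1, E:0, F:0, G:2

Derivation:
Op 1: add_edge(E, B). Edges now: 1
Op 2: add_edge(F, D). Edges now: 2
Op 3: add_edge(D, G). Edges now: 3
Op 4: add_edge(C, A). Edges now: 4
Compute levels (Kahn BFS):
  sources (in-degree 0): C, E, F
  process C: level=0
    C->A: in-degree(A)=0, level(A)=1, enqueue
  process E: level=0
    E->B: in-degree(B)=0, level(B)=1, enqueue
  process F: level=0
    F->D: in-degree(D)=0, level(D)=1, enqueue
  process A: level=1
  process B: level=1
  process D: level=1
    D->G: in-degree(G)=0, level(G)=2, enqueue
  process G: level=2
All levels: A:1, B:1, C:0, D:1, E:0, F:0, G:2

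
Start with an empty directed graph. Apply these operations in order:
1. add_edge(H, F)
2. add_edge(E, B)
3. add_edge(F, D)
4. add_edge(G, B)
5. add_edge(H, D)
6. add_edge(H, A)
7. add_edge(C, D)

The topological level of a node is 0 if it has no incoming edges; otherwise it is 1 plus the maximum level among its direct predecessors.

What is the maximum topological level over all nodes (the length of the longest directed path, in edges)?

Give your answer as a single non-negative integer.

Answer: 2

Derivation:
Op 1: add_edge(H, F). Edges now: 1
Op 2: add_edge(E, B). Edges now: 2
Op 3: add_edge(F, D). Edges now: 3
Op 4: add_edge(G, B). Edges now: 4
Op 5: add_edge(H, D). Edges now: 5
Op 6: add_edge(H, A). Edges now: 6
Op 7: add_edge(C, D). Edges now: 7
Compute levels (Kahn BFS):
  sources (in-degree 0): C, E, G, H
  process C: level=0
    C->D: in-degree(D)=2, level(D)>=1
  process E: level=0
    E->B: in-degree(B)=1, level(B)>=1
  process G: level=0
    G->B: in-degree(B)=0, level(B)=1, enqueue
  process H: level=0
    H->A: in-degree(A)=0, level(A)=1, enqueue
    H->D: in-degree(D)=1, level(D)>=1
    H->F: in-degree(F)=0, level(F)=1, enqueue
  process B: level=1
  process A: level=1
  process F: level=1
    F->D: in-degree(D)=0, level(D)=2, enqueue
  process D: level=2
All levels: A:1, B:1, C:0, D:2, E:0, F:1, G:0, H:0
max level = 2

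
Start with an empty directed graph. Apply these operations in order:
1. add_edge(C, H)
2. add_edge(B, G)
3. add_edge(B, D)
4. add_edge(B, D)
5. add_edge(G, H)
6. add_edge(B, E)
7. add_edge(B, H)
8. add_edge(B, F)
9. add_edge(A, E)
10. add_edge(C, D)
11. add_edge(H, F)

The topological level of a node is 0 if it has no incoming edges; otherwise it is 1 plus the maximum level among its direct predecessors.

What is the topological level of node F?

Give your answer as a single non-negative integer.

Op 1: add_edge(C, H). Edges now: 1
Op 2: add_edge(B, G). Edges now: 2
Op 3: add_edge(B, D). Edges now: 3
Op 4: add_edge(B, D) (duplicate, no change). Edges now: 3
Op 5: add_edge(G, H). Edges now: 4
Op 6: add_edge(B, E). Edges now: 5
Op 7: add_edge(B, H). Edges now: 6
Op 8: add_edge(B, F). Edges now: 7
Op 9: add_edge(A, E). Edges now: 8
Op 10: add_edge(C, D). Edges now: 9
Op 11: add_edge(H, F). Edges now: 10
Compute levels (Kahn BFS):
  sources (in-degree 0): A, B, C
  process A: level=0
    A->E: in-degree(E)=1, level(E)>=1
  process B: level=0
    B->D: in-degree(D)=1, level(D)>=1
    B->E: in-degree(E)=0, level(E)=1, enqueue
    B->F: in-degree(F)=1, level(F)>=1
    B->G: in-degree(G)=0, level(G)=1, enqueue
    B->H: in-degree(H)=2, level(H)>=1
  process C: level=0
    C->D: in-degree(D)=0, level(D)=1, enqueue
    C->H: in-degree(H)=1, level(H)>=1
  process E: level=1
  process G: level=1
    G->H: in-degree(H)=0, level(H)=2, enqueue
  process D: level=1
  process H: level=2
    H->F: in-degree(F)=0, level(F)=3, enqueue
  process F: level=3
All levels: A:0, B:0, C:0, D:1, E:1, F:3, G:1, H:2
level(F) = 3

Answer: 3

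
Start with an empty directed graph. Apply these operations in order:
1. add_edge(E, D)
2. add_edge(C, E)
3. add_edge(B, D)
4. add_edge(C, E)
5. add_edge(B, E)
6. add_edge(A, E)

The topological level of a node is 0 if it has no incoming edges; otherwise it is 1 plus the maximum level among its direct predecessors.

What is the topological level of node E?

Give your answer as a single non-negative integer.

Answer: 1

Derivation:
Op 1: add_edge(E, D). Edges now: 1
Op 2: add_edge(C, E). Edges now: 2
Op 3: add_edge(B, D). Edges now: 3
Op 4: add_edge(C, E) (duplicate, no change). Edges now: 3
Op 5: add_edge(B, E). Edges now: 4
Op 6: add_edge(A, E). Edges now: 5
Compute levels (Kahn BFS):
  sources (in-degree 0): A, B, C
  process A: level=0
    A->E: in-degree(E)=2, level(E)>=1
  process B: level=0
    B->D: in-degree(D)=1, level(D)>=1
    B->E: in-degree(E)=1, level(E)>=1
  process C: level=0
    C->E: in-degree(E)=0, level(E)=1, enqueue
  process E: level=1
    E->D: in-degree(D)=0, level(D)=2, enqueue
  process D: level=2
All levels: A:0, B:0, C:0, D:2, E:1
level(E) = 1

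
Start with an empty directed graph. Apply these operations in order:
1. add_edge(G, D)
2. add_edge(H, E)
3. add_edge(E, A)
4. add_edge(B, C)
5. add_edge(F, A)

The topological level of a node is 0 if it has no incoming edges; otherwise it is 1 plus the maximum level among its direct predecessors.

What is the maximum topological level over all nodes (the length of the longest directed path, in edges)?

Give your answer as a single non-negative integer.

Op 1: add_edge(G, D). Edges now: 1
Op 2: add_edge(H, E). Edges now: 2
Op 3: add_edge(E, A). Edges now: 3
Op 4: add_edge(B, C). Edges now: 4
Op 5: add_edge(F, A). Edges now: 5
Compute levels (Kahn BFS):
  sources (in-degree 0): B, F, G, H
  process B: level=0
    B->C: in-degree(C)=0, level(C)=1, enqueue
  process F: level=0
    F->A: in-degree(A)=1, level(A)>=1
  process G: level=0
    G->D: in-degree(D)=0, level(D)=1, enqueue
  process H: level=0
    H->E: in-degree(E)=0, level(E)=1, enqueue
  process C: level=1
  process D: level=1
  process E: level=1
    E->A: in-degree(A)=0, level(A)=2, enqueue
  process A: level=2
All levels: A:2, B:0, C:1, D:1, E:1, F:0, G:0, H:0
max level = 2

Answer: 2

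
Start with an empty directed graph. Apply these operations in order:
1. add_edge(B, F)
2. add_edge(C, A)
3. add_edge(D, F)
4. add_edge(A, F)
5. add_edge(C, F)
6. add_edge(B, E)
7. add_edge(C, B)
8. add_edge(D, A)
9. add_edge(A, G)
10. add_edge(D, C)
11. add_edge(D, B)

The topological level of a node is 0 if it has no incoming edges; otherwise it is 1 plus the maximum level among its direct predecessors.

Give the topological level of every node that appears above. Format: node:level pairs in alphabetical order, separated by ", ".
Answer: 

Op 1: add_edge(B, F). Edges now: 1
Op 2: add_edge(C, A). Edges now: 2
Op 3: add_edge(D, F). Edges now: 3
Op 4: add_edge(A, F). Edges now: 4
Op 5: add_edge(C, F). Edges now: 5
Op 6: add_edge(B, E). Edges now: 6
Op 7: add_edge(C, B). Edges now: 7
Op 8: add_edge(D, A). Edges now: 8
Op 9: add_edge(A, G). Edges now: 9
Op 10: add_edge(D, C). Edges now: 10
Op 11: add_edge(D, B). Edges now: 11
Compute levels (Kahn BFS):
  sources (in-degree 0): D
  process D: level=0
    D->A: in-degree(A)=1, level(A)>=1
    D->B: in-degree(B)=1, level(B)>=1
    D->C: in-degree(C)=0, level(C)=1, enqueue
    D->F: in-degree(F)=3, level(F)>=1
  process C: level=1
    C->A: in-degree(A)=0, level(A)=2, enqueue
    C->B: in-degree(B)=0, level(B)=2, enqueue
    C->F: in-degree(F)=2, level(F)>=2
  process A: level=2
    A->F: in-degree(F)=1, level(F)>=3
    A->G: in-degree(G)=0, level(G)=3, enqueue
  process B: level=2
    B->E: in-degree(E)=0, level(E)=3, enqueue
    B->F: in-degree(F)=0, level(F)=3, enqueue
  process G: level=3
  process E: level=3
  process F: level=3
All levels: A:2, B:2, C:1, D:0, E:3, F:3, G:3

Answer: A:2, B:2, C:1, D:0, E:3, F:3, G:3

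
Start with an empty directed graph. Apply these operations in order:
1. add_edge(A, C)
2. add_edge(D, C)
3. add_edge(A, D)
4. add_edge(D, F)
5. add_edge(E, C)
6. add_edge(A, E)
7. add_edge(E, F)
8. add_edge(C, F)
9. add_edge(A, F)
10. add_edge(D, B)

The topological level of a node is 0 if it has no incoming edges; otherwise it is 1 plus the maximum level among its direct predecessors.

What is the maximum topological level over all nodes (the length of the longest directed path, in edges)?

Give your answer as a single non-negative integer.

Answer: 3

Derivation:
Op 1: add_edge(A, C). Edges now: 1
Op 2: add_edge(D, C). Edges now: 2
Op 3: add_edge(A, D). Edges now: 3
Op 4: add_edge(D, F). Edges now: 4
Op 5: add_edge(E, C). Edges now: 5
Op 6: add_edge(A, E). Edges now: 6
Op 7: add_edge(E, F). Edges now: 7
Op 8: add_edge(C, F). Edges now: 8
Op 9: add_edge(A, F). Edges now: 9
Op 10: add_edge(D, B). Edges now: 10
Compute levels (Kahn BFS):
  sources (in-degree 0): A
  process A: level=0
    A->C: in-degree(C)=2, level(C)>=1
    A->D: in-degree(D)=0, level(D)=1, enqueue
    A->E: in-degree(E)=0, level(E)=1, enqueue
    A->F: in-degree(F)=3, level(F)>=1
  process D: level=1
    D->B: in-degree(B)=0, level(B)=2, enqueue
    D->C: in-degree(C)=1, level(C)>=2
    D->F: in-degree(F)=2, level(F)>=2
  process E: level=1
    E->C: in-degree(C)=0, level(C)=2, enqueue
    E->F: in-degree(F)=1, level(F)>=2
  process B: level=2
  process C: level=2
    C->F: in-degree(F)=0, level(F)=3, enqueue
  process F: level=3
All levels: A:0, B:2, C:2, D:1, E:1, F:3
max level = 3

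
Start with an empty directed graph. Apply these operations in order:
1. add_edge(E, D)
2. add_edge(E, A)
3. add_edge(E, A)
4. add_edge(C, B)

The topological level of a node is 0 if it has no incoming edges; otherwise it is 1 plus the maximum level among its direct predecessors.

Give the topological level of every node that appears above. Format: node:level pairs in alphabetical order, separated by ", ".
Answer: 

Answer: A:1, B:1, C:0, D:1, E:0

Derivation:
Op 1: add_edge(E, D). Edges now: 1
Op 2: add_edge(E, A). Edges now: 2
Op 3: add_edge(E, A) (duplicate, no change). Edges now: 2
Op 4: add_edge(C, B). Edges now: 3
Compute levels (Kahn BFS):
  sources (in-degree 0): C, E
  process C: level=0
    C->B: in-degree(B)=0, level(B)=1, enqueue
  process E: level=0
    E->A: in-degree(A)=0, level(A)=1, enqueue
    E->D: in-degree(D)=0, level(D)=1, enqueue
  process B: level=1
  process A: level=1
  process D: level=1
All levels: A:1, B:1, C:0, D:1, E:0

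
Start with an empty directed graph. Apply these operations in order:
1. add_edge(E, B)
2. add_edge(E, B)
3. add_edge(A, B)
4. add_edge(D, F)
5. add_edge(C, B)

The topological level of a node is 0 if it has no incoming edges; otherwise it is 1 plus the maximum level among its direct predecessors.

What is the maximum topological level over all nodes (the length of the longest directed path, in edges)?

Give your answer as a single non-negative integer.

Op 1: add_edge(E, B). Edges now: 1
Op 2: add_edge(E, B) (duplicate, no change). Edges now: 1
Op 3: add_edge(A, B). Edges now: 2
Op 4: add_edge(D, F). Edges now: 3
Op 5: add_edge(C, B). Edges now: 4
Compute levels (Kahn BFS):
  sources (in-degree 0): A, C, D, E
  process A: level=0
    A->B: in-degree(B)=2, level(B)>=1
  process C: level=0
    C->B: in-degree(B)=1, level(B)>=1
  process D: level=0
    D->F: in-degree(F)=0, level(F)=1, enqueue
  process E: level=0
    E->B: in-degree(B)=0, level(B)=1, enqueue
  process F: level=1
  process B: level=1
All levels: A:0, B:1, C:0, D:0, E:0, F:1
max level = 1

Answer: 1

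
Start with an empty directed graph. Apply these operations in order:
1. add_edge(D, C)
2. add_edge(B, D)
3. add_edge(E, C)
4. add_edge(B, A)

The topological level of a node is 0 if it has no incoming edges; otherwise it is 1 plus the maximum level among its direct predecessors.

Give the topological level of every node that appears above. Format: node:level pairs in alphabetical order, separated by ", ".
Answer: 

Answer: A:1, B:0, C:2, D:1, E:0

Derivation:
Op 1: add_edge(D, C). Edges now: 1
Op 2: add_edge(B, D). Edges now: 2
Op 3: add_edge(E, C). Edges now: 3
Op 4: add_edge(B, A). Edges now: 4
Compute levels (Kahn BFS):
  sources (in-degree 0): B, E
  process B: level=0
    B->A: in-degree(A)=0, level(A)=1, enqueue
    B->D: in-degree(D)=0, level(D)=1, enqueue
  process E: level=0
    E->C: in-degree(C)=1, level(C)>=1
  process A: level=1
  process D: level=1
    D->C: in-degree(C)=0, level(C)=2, enqueue
  process C: level=2
All levels: A:1, B:0, C:2, D:1, E:0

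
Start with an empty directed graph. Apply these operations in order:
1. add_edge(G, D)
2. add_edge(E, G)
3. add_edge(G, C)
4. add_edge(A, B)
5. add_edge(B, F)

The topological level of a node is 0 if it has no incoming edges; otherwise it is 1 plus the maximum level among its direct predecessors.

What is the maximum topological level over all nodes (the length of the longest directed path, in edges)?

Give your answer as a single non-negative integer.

Op 1: add_edge(G, D). Edges now: 1
Op 2: add_edge(E, G). Edges now: 2
Op 3: add_edge(G, C). Edges now: 3
Op 4: add_edge(A, B). Edges now: 4
Op 5: add_edge(B, F). Edges now: 5
Compute levels (Kahn BFS):
  sources (in-degree 0): A, E
  process A: level=0
    A->B: in-degree(B)=0, level(B)=1, enqueue
  process E: level=0
    E->G: in-degree(G)=0, level(G)=1, enqueue
  process B: level=1
    B->F: in-degree(F)=0, level(F)=2, enqueue
  process G: level=1
    G->C: in-degree(C)=0, level(C)=2, enqueue
    G->D: in-degree(D)=0, level(D)=2, enqueue
  process F: level=2
  process C: level=2
  process D: level=2
All levels: A:0, B:1, C:2, D:2, E:0, F:2, G:1
max level = 2

Answer: 2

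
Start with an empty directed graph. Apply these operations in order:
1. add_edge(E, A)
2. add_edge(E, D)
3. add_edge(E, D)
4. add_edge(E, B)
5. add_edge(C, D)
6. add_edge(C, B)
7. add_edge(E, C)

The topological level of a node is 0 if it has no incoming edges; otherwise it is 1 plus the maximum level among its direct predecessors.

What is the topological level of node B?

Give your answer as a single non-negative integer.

Answer: 2

Derivation:
Op 1: add_edge(E, A). Edges now: 1
Op 2: add_edge(E, D). Edges now: 2
Op 3: add_edge(E, D) (duplicate, no change). Edges now: 2
Op 4: add_edge(E, B). Edges now: 3
Op 5: add_edge(C, D). Edges now: 4
Op 6: add_edge(C, B). Edges now: 5
Op 7: add_edge(E, C). Edges now: 6
Compute levels (Kahn BFS):
  sources (in-degree 0): E
  process E: level=0
    E->A: in-degree(A)=0, level(A)=1, enqueue
    E->B: in-degree(B)=1, level(B)>=1
    E->C: in-degree(C)=0, level(C)=1, enqueue
    E->D: in-degree(D)=1, level(D)>=1
  process A: level=1
  process C: level=1
    C->B: in-degree(B)=0, level(B)=2, enqueue
    C->D: in-degree(D)=0, level(D)=2, enqueue
  process B: level=2
  process D: level=2
All levels: A:1, B:2, C:1, D:2, E:0
level(B) = 2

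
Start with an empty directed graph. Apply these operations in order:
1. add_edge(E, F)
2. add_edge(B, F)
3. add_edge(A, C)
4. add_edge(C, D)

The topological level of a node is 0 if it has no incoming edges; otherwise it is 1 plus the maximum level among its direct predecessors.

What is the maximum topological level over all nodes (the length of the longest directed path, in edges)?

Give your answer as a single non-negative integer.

Op 1: add_edge(E, F). Edges now: 1
Op 2: add_edge(B, F). Edges now: 2
Op 3: add_edge(A, C). Edges now: 3
Op 4: add_edge(C, D). Edges now: 4
Compute levels (Kahn BFS):
  sources (in-degree 0): A, B, E
  process A: level=0
    A->C: in-degree(C)=0, level(C)=1, enqueue
  process B: level=0
    B->F: in-degree(F)=1, level(F)>=1
  process E: level=0
    E->F: in-degree(F)=0, level(F)=1, enqueue
  process C: level=1
    C->D: in-degree(D)=0, level(D)=2, enqueue
  process F: level=1
  process D: level=2
All levels: A:0, B:0, C:1, D:2, E:0, F:1
max level = 2

Answer: 2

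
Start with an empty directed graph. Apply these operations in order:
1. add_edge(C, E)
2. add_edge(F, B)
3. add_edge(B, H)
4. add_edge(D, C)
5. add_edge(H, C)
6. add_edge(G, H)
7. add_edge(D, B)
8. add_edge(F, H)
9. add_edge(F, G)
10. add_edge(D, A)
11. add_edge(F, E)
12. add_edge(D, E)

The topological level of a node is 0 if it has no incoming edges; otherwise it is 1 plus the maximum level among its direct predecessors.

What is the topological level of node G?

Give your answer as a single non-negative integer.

Op 1: add_edge(C, E). Edges now: 1
Op 2: add_edge(F, B). Edges now: 2
Op 3: add_edge(B, H). Edges now: 3
Op 4: add_edge(D, C). Edges now: 4
Op 5: add_edge(H, C). Edges now: 5
Op 6: add_edge(G, H). Edges now: 6
Op 7: add_edge(D, B). Edges now: 7
Op 8: add_edge(F, H). Edges now: 8
Op 9: add_edge(F, G). Edges now: 9
Op 10: add_edge(D, A). Edges now: 10
Op 11: add_edge(F, E). Edges now: 11
Op 12: add_edge(D, E). Edges now: 12
Compute levels (Kahn BFS):
  sources (in-degree 0): D, F
  process D: level=0
    D->A: in-degree(A)=0, level(A)=1, enqueue
    D->B: in-degree(B)=1, level(B)>=1
    D->C: in-degree(C)=1, level(C)>=1
    D->E: in-degree(E)=2, level(E)>=1
  process F: level=0
    F->B: in-degree(B)=0, level(B)=1, enqueue
    F->E: in-degree(E)=1, level(E)>=1
    F->G: in-degree(G)=0, level(G)=1, enqueue
    F->H: in-degree(H)=2, level(H)>=1
  process A: level=1
  process B: level=1
    B->H: in-degree(H)=1, level(H)>=2
  process G: level=1
    G->H: in-degree(H)=0, level(H)=2, enqueue
  process H: level=2
    H->C: in-degree(C)=0, level(C)=3, enqueue
  process C: level=3
    C->E: in-degree(E)=0, level(E)=4, enqueue
  process E: level=4
All levels: A:1, B:1, C:3, D:0, E:4, F:0, G:1, H:2
level(G) = 1

Answer: 1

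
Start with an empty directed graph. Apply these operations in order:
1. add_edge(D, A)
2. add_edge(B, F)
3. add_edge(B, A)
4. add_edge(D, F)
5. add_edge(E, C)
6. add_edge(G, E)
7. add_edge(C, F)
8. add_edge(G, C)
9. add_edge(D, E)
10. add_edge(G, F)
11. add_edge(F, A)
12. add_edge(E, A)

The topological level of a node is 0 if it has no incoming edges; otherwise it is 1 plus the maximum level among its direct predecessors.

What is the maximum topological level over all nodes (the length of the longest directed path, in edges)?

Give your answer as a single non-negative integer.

Answer: 4

Derivation:
Op 1: add_edge(D, A). Edges now: 1
Op 2: add_edge(B, F). Edges now: 2
Op 3: add_edge(B, A). Edges now: 3
Op 4: add_edge(D, F). Edges now: 4
Op 5: add_edge(E, C). Edges now: 5
Op 6: add_edge(G, E). Edges now: 6
Op 7: add_edge(C, F). Edges now: 7
Op 8: add_edge(G, C). Edges now: 8
Op 9: add_edge(D, E). Edges now: 9
Op 10: add_edge(G, F). Edges now: 10
Op 11: add_edge(F, A). Edges now: 11
Op 12: add_edge(E, A). Edges now: 12
Compute levels (Kahn BFS):
  sources (in-degree 0): B, D, G
  process B: level=0
    B->A: in-degree(A)=3, level(A)>=1
    B->F: in-degree(F)=3, level(F)>=1
  process D: level=0
    D->A: in-degree(A)=2, level(A)>=1
    D->E: in-degree(E)=1, level(E)>=1
    D->F: in-degree(F)=2, level(F)>=1
  process G: level=0
    G->C: in-degree(C)=1, level(C)>=1
    G->E: in-degree(E)=0, level(E)=1, enqueue
    G->F: in-degree(F)=1, level(F)>=1
  process E: level=1
    E->A: in-degree(A)=1, level(A)>=2
    E->C: in-degree(C)=0, level(C)=2, enqueue
  process C: level=2
    C->F: in-degree(F)=0, level(F)=3, enqueue
  process F: level=3
    F->A: in-degree(A)=0, level(A)=4, enqueue
  process A: level=4
All levels: A:4, B:0, C:2, D:0, E:1, F:3, G:0
max level = 4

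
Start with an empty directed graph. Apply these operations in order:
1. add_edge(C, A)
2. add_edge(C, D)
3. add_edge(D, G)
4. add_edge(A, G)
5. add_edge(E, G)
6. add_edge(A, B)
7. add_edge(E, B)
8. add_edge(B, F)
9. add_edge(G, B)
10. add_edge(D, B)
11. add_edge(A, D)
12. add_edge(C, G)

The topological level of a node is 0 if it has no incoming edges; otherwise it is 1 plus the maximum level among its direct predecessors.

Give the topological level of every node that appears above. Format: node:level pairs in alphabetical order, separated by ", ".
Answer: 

Answer: A:1, B:4, C:0, D:2, E:0, F:5, G:3

Derivation:
Op 1: add_edge(C, A). Edges now: 1
Op 2: add_edge(C, D). Edges now: 2
Op 3: add_edge(D, G). Edges now: 3
Op 4: add_edge(A, G). Edges now: 4
Op 5: add_edge(E, G). Edges now: 5
Op 6: add_edge(A, B). Edges now: 6
Op 7: add_edge(E, B). Edges now: 7
Op 8: add_edge(B, F). Edges now: 8
Op 9: add_edge(G, B). Edges now: 9
Op 10: add_edge(D, B). Edges now: 10
Op 11: add_edge(A, D). Edges now: 11
Op 12: add_edge(C, G). Edges now: 12
Compute levels (Kahn BFS):
  sources (in-degree 0): C, E
  process C: level=0
    C->A: in-degree(A)=0, level(A)=1, enqueue
    C->D: in-degree(D)=1, level(D)>=1
    C->G: in-degree(G)=3, level(G)>=1
  process E: level=0
    E->B: in-degree(B)=3, level(B)>=1
    E->G: in-degree(G)=2, level(G)>=1
  process A: level=1
    A->B: in-degree(B)=2, level(B)>=2
    A->D: in-degree(D)=0, level(D)=2, enqueue
    A->G: in-degree(G)=1, level(G)>=2
  process D: level=2
    D->B: in-degree(B)=1, level(B)>=3
    D->G: in-degree(G)=0, level(G)=3, enqueue
  process G: level=3
    G->B: in-degree(B)=0, level(B)=4, enqueue
  process B: level=4
    B->F: in-degree(F)=0, level(F)=5, enqueue
  process F: level=5
All levels: A:1, B:4, C:0, D:2, E:0, F:5, G:3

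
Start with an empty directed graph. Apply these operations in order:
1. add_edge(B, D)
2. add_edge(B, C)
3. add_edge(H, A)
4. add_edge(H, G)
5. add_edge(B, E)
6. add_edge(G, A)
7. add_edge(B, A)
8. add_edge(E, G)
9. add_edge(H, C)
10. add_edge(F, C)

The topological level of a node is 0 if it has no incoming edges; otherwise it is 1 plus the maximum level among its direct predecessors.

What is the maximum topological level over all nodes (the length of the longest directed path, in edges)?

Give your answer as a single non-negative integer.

Answer: 3

Derivation:
Op 1: add_edge(B, D). Edges now: 1
Op 2: add_edge(B, C). Edges now: 2
Op 3: add_edge(H, A). Edges now: 3
Op 4: add_edge(H, G). Edges now: 4
Op 5: add_edge(B, E). Edges now: 5
Op 6: add_edge(G, A). Edges now: 6
Op 7: add_edge(B, A). Edges now: 7
Op 8: add_edge(E, G). Edges now: 8
Op 9: add_edge(H, C). Edges now: 9
Op 10: add_edge(F, C). Edges now: 10
Compute levels (Kahn BFS):
  sources (in-degree 0): B, F, H
  process B: level=0
    B->A: in-degree(A)=2, level(A)>=1
    B->C: in-degree(C)=2, level(C)>=1
    B->D: in-degree(D)=0, level(D)=1, enqueue
    B->E: in-degree(E)=0, level(E)=1, enqueue
  process F: level=0
    F->C: in-degree(C)=1, level(C)>=1
  process H: level=0
    H->A: in-degree(A)=1, level(A)>=1
    H->C: in-degree(C)=0, level(C)=1, enqueue
    H->G: in-degree(G)=1, level(G)>=1
  process D: level=1
  process E: level=1
    E->G: in-degree(G)=0, level(G)=2, enqueue
  process C: level=1
  process G: level=2
    G->A: in-degree(A)=0, level(A)=3, enqueue
  process A: level=3
All levels: A:3, B:0, C:1, D:1, E:1, F:0, G:2, H:0
max level = 3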